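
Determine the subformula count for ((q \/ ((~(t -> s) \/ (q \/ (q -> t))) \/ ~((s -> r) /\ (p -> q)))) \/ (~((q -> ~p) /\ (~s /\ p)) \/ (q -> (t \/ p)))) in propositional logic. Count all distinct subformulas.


Formula: ((q \/ ((~(t -> s) \/ (q \/ (q -> t))) \/ ~((s -> r) /\ (p -> q)))) \/ (~((q -> ~p) /\ (~s /\ p)) \/ (q -> (t \/ p))))
Subformulas found:
  1. r
  2. q
  3. s
  4. t
  5. p
  6. ~p
  7. ~s
  8. (s -> r)
  9. (t -> s)
  10. (q -> t)
  11. (p -> q)
  12. (t \/ p)
  13. (~s /\ p)
  14. (q -> ~p)
  15. ~(t -> s)
  16. (q \/ (q -> t))
  17. (q -> (t \/ p))
  18. ((s -> r) /\ (p -> q))
  19. ~((s -> r) /\ (p -> q))
  20. ((q -> ~p) /\ (~s /\ p))
  21. ~((q -> ~p) /\ (~s /\ p))
  22. (~(t -> s) \/ (q \/ (q -> t)))
  23. (~((q -> ~p) /\ (~s /\ p)) \/ (q -> (t \/ p)))
  24. ((~(t -> s) \/ (q \/ (q -> t))) \/ ~((s -> r) /\ (p -> q)))
  25. (q \/ ((~(t -> s) \/ (q \/ (q -> t))) \/ ~((s -> r) /\ (p -> q))))
  26. ((q \/ ((~(t -> s) \/ (q \/ (q -> t))) \/ ~((s -> r) /\ (p -> q)))) \/ (~((q -> ~p) /\ (~s /\ p)) \/ (q -> (t \/ p))))
Total distinct subformulas = 26

26


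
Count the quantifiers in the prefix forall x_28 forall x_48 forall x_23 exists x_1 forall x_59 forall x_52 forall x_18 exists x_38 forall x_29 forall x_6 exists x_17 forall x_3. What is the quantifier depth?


Quantifier prefix has 12 quantifier symbols.
Quantifier depth = 12

12


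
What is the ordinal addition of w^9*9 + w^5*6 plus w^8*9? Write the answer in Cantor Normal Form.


Ordinal addition (w^9*9 + w^5*6) + w^8*9:
alpha's leading term has exponent 9 > beta's exponent 8, so it survives.
alpha's tail term has exponent 5 < beta's exponent 8, so it is absorbed by beta.
In ordinal addition, any term followed by a strictly larger-exponent term is absorbed.
Result = w^9*9 + w^8*9

w^9*9 + w^8*9


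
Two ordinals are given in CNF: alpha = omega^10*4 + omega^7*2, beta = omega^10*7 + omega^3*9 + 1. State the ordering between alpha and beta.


Compare term by term from highest exponent:
alpha = omega^10*4 + omega^7*2
beta = omega^10*7 + omega^3*9 + 1
Term 1: alpha has omega^10*4, beta has omega^10*7
Term 2: alpha has omega^7*2, beta has omega^3*9
Term 3: alpha has omega^0*0, beta has omega^0*1
Result: alpha < beta

alpha < beta


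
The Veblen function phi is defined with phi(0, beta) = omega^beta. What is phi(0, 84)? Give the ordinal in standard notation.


phi(0, 84):
phi(0, beta) = omega^beta by definition.
phi(0, 84) = omega^84

omega^84


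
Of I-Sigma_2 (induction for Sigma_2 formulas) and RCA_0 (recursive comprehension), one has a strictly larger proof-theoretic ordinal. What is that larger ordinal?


Proof-theoretic ordinal of I-Sigma_2 (induction for Sigma_2 formulas): omega^(omega^omega)
Proof-theoretic ordinal of RCA_0 (recursive comprehension): omega^omega
Comparing: omega^omega < omega^(omega^omega).
The larger ordinal is omega^(omega^omega) (from I-Sigma_2 (induction for Sigma_2 formulas)).

omega^(omega^omega)


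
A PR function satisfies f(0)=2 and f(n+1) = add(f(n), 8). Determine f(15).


f(0) = 2
f(1) = add(f(0), 8) = add(2, 8) = 10
f(2) = add(f(1), 8) = add(10, 8) = 18
f(3) = add(f(2), 8) = add(18, 8) = 26
f(4) = add(f(3), 8) = add(26, 8) = 34
f(5) = add(f(4), 8) = add(34, 8) = 42
f(6) = add(f(5), 8) = add(42, 8) = 50
f(7) = add(f(6), 8) = add(50, 8) = 58
f(8) = add(f(7), 8) = add(58, 8) = 66
f(9) = add(f(8), 8) = add(66, 8) = 74
f(10) = add(f(9), 8) = add(74, 8) = 82
f(11) = add(f(10), 8) = add(82, 8) = 90
f(12) = add(f(11), 8) = add(90, 8) = 98
f(13) = add(f(12), 8) = add(98, 8) = 106
f(14) = add(f(13), 8) = add(106, 8) = 114
f(15) = add(f(14), 8) = add(114, 8) = 122


122


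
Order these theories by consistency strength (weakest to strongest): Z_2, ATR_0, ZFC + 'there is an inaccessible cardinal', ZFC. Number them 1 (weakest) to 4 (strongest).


Ordering by consistency strength:
1. ATR_0
2. Z_2
3. ZFC
4. ZFC + 'there is an inaccessible cardinal'


Z_2=2, ATR_0=1, ZFC + 'there is an inaccessible cardinal'=4, ZFC=3


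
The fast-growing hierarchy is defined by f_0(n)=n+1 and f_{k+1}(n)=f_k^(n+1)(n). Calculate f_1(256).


f_1(256) = f_0^257(256)
f_0 adds 1 each time, applied 257 times.
f_1(256) = 256 + 257 = 513

513


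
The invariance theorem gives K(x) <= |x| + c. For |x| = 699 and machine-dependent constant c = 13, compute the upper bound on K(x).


K(x) <= |x| + c = 699 + 13 = 712

712


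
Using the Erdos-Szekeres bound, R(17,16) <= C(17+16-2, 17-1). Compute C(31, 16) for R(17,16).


R(17,16) <= C(17+16-2, 17-1) = C(31, 16)
C(31, 16) = 31! / (16! * 15!)
= 300540195

300540195


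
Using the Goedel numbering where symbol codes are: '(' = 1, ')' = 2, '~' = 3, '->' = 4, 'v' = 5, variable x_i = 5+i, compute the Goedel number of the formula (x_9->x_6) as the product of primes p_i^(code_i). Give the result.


Formula: (x_9->x_6)
Symbol codes: [1, 14, 4, 11, 2]
Primes: [2, 3, 5, 7, 11]
p_1^1 = 2^1 = 2
p_2^14 = 3^14 = 4782969
p_3^4 = 5^4 = 625
p_4^11 = 7^11 = 1977326743
p_5^2 = 11^2 = 121
Product = 1430445742839295008750

1430445742839295008750


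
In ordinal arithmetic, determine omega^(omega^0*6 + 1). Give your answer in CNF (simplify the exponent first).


omega^(omega^0*6 + 1):
omega^0 = 1, so the exponent is 6 + 1 = 7 (finite ordinal addition).
Result = omega^7, already a single CNF term.

omega^7


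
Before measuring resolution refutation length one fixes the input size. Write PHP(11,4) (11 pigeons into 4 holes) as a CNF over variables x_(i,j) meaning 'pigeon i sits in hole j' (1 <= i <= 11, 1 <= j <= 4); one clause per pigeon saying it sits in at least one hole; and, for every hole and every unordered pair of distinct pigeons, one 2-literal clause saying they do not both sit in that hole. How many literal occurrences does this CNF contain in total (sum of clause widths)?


PHP(11,4): 11 pigeons, 4 holes, 11*4 = 44 variables.
- pigeon clauses: one per pigeon -> 11 clauses of width 4 -> 44 literals
- hole clauses: 4 holes * C(11,2) = 4 * 55 -> 220 clauses of width 2 -> 440 literals
Total literal occurrences = 44 + 440 = 484

484


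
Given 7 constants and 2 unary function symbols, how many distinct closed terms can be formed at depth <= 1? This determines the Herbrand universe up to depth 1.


Herbrand terms by depth:
Depth 0: 7 constants
Depth 1: 14 new terms (running total: 21)
Total distinct ground terms = 21

21


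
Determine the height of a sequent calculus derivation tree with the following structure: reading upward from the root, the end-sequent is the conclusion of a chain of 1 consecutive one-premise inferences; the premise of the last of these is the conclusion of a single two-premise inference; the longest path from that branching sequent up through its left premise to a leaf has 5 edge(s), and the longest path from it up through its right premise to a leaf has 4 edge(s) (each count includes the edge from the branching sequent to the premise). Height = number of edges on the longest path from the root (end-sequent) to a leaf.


Longest path through the left premise: 5 edges (measured from the branching sequent)
Longest path through the right premise: 4 edges
Height of the subtree rooted at the branching sequent: max(5, 4) = 5
The branching sequent sits 1 edges above the root (the chain of one-premise inferences), so height = 5 + 1 = 6

6


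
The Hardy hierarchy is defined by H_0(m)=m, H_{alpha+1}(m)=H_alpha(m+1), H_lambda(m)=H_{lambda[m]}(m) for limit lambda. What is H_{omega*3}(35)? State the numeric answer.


H_{omega*3}(35):
For the Hardy hierarchy, H_{omega*k}(n) = 2^k * n.
2^3 = 8.
8 * 35 = 280

280


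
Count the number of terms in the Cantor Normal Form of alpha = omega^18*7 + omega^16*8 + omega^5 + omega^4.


CNF: omega^18*7 + omega^16*8 + omega^5 + omega^4
Count the summands separated by '+':
  term 1: omega^18*7
  term 2: omega^16*8
  term 3: omega^5
  term 4: omega^4
Total terms = 4

4


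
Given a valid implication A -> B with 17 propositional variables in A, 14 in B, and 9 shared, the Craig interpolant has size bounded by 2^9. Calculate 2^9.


Shared atoms = 9
Craig interpolant size bound = 2^9
= 512

512


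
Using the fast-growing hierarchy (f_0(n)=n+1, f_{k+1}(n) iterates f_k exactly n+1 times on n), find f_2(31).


f_2(31) = f_1^32(31)
f_1(m) = 2m + 1.
Iterating: f_1^k(n) = 2^k*(n+1) - 1.
f_2(31) = 2^32*(31+1) - 1 = 4294967296*32 - 1 = 137438953471

137438953471


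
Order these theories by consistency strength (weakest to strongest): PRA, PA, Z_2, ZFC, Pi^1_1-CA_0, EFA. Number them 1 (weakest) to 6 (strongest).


Ordering by consistency strength:
1. EFA
2. PRA
3. PA
4. Pi^1_1-CA_0
5. Z_2
6. ZFC


PRA=2, PA=3, Z_2=5, ZFC=6, Pi^1_1-CA_0=4, EFA=1


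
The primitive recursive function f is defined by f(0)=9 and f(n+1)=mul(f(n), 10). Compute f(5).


f(0) = 9
f(1) = mul(f(0), 10) = mul(9, 10) = 90
f(2) = mul(f(1), 10) = mul(90, 10) = 900
f(3) = mul(f(2), 10) = mul(900, 10) = 9000
f(4) = mul(f(3), 10) = mul(9000, 10) = 90000
f(5) = mul(f(4), 10) = mul(90000, 10) = 900000


900000


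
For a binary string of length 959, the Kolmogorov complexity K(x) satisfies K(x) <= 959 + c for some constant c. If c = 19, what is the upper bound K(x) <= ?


K(x) <= |x| + c = 959 + 19 = 978

978


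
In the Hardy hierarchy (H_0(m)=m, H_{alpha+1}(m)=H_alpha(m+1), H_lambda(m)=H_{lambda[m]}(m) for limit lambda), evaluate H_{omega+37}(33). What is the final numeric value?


H_{omega+37}(33):
Unwind the 37 successor steps: H_{omega+37}(33) = H_omega(33+37) = H_omega(70).
H_omega(m) = H_m(m) = m + m = 2m.
Result = 2 * 70 = 140

140


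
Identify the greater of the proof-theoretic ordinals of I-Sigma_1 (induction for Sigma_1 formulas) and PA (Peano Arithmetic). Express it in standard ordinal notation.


Proof-theoretic ordinal of I-Sigma_1 (induction for Sigma_1 formulas): omega^omega
Proof-theoretic ordinal of PA (Peano Arithmetic): epsilon_0
Comparing: omega^omega < epsilon_0.
The larger ordinal is epsilon_0 (from PA (Peano Arithmetic)).

epsilon_0


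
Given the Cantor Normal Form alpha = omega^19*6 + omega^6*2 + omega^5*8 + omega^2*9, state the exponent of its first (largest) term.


CNF: omega^19*6 + omega^6*2 + omega^5*8 + omega^2*9
The leading term is omega^19*6, which has exponent 19.

19


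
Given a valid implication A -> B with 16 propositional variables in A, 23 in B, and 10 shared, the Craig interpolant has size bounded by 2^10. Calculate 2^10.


Shared atoms = 10
Craig interpolant size bound = 2^10
= 1024

1024


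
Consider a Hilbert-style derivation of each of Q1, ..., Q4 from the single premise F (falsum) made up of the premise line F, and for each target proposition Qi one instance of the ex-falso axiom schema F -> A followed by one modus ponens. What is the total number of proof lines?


Ex falso, line by line:
- 1 premise line (F)
- 4 targets, each needing 1 axiom instance (F -> Qi) + 1 MP = 2 lines: 2 * 4 = 8
Total = 1 + 8 = 9 lines.

9


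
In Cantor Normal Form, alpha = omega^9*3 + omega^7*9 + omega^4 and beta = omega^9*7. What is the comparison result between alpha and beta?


Compare term by term from highest exponent:
alpha = omega^9*3 + omega^7*9 + omega^4
beta = omega^9*7
Term 1: alpha has omega^9*3, beta has omega^9*7
Term 2: alpha has omega^7*9, beta has omega^0*0
Term 3: alpha has omega^4*1, beta has omega^0*0
Result: alpha < beta

alpha < beta


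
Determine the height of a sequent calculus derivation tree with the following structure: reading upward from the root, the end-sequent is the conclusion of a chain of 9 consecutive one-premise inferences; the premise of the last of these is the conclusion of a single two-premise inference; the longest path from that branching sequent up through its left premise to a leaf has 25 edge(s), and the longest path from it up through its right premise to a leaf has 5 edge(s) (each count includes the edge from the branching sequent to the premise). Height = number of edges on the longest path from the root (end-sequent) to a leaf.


Longest path through the left premise: 25 edges (measured from the branching sequent)
Longest path through the right premise: 5 edges
Height of the subtree rooted at the branching sequent: max(25, 5) = 25
The branching sequent sits 9 edges above the root (the chain of one-premise inferences), so height = 25 + 9 = 34

34


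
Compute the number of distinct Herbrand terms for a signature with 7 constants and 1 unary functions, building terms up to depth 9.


Herbrand terms by depth:
Depth 0: 7 constants
Depth 1: 7 new terms (running total: 14)
Depth 2: 7 new terms (running total: 21)
Depth 3: 7 new terms (running total: 28)
Depth 4: 7 new terms (running total: 35)
Depth 5: 7 new terms (running total: 42)
Depth 6: 7 new terms (running total: 49)
Depth 7: 7 new terms (running total: 56)
Depth 8: 7 new terms (running total: 63)
Depth 9: 7 new terms (running total: 70)
Total distinct ground terms = 70

70


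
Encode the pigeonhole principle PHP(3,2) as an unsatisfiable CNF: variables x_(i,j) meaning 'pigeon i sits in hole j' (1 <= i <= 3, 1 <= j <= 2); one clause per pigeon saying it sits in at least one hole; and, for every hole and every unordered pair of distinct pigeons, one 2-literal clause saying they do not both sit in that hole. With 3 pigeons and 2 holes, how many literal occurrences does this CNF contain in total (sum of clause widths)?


PHP(3,2): 3 pigeons, 2 holes, 3*2 = 6 variables.
- pigeon clauses: one per pigeon -> 3 clauses of width 2 -> 6 literals
- hole clauses: 2 holes * C(3,2) = 2 * 3 -> 6 clauses of width 2 -> 12 literals
Total literal occurrences = 6 + 12 = 18

18


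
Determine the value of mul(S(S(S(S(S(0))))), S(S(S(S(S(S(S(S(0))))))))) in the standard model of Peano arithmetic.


mul(S^5(0), S^8(0)):
S^5(0) = 5
S^8(0) = 8
5 * 8 = 40

40


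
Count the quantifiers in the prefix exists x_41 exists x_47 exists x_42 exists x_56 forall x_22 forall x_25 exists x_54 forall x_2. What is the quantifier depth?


Quantifier prefix has 8 quantifier symbols.
Quantifier depth = 8

8


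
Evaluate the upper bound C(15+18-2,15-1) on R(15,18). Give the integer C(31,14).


R(15,18) <= C(15+18-2, 15-1) = C(31, 14)
C(31, 14) = 31! / (14! * 17!)
= 265182525

265182525


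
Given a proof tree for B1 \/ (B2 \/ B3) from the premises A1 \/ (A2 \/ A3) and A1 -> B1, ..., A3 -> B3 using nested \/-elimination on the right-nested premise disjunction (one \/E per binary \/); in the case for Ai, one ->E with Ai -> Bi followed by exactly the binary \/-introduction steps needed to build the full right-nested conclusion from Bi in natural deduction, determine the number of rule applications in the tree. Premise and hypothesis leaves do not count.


Constructive dilemma with 3 branches, all disjunctions right-nested:
- \/E: the premise has 2 binary \/, each eliminated once: 2 nodes.
- ->E: one per case (Ai with Ai -> Bi gives Bi): 3 nodes.
- \/I: in case i < n, Bi needs 1 step to form Bi \/ (B(i+1) \/ ...) and then i-1 steps to prepend B(i-1), ..., B1, i.e. i steps; in case i = n, B3 needs 2 prepend steps.
  \/I total = (1 + 2 + ... + 2) + 2 = 3 + 2 = 5 nodes.
Total = 2 + 3 + 5 = 10

10


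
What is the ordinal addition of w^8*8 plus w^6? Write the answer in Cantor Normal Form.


Ordinal addition w^8*8 + w^6:
Leading exponent of alpha (8) > leading exponent of beta (6).
Since alpha's term has higher exponent than beta's leading term,
the sum is simply alpha followed by beta.
Result = w^8*8 + w^6

w^8*8 + w^6


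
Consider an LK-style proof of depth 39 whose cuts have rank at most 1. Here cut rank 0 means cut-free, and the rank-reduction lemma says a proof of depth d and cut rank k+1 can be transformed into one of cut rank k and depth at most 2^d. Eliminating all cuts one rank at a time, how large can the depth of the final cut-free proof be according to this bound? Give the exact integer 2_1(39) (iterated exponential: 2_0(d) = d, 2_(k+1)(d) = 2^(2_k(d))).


Each rank reduction sends depth d to at most 2^d; cut rank r needs r reductions.
2_0(39) = 39
2_1(39) = 2^39 = 549755813888
Cut-free depth bound = 549755813888

549755813888


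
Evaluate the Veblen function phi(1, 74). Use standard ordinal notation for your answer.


phi(1, 74):
phi(1, beta) = epsilon_beta (the beta-th epsilon number).
phi(1, 74) = epsilon_74

epsilon_74


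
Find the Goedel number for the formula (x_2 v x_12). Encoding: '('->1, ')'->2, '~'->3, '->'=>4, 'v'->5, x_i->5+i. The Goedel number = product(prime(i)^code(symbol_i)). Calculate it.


Formula: (x_2 v x_12)
Symbol codes: [1, 7, 5, 17, 2]
Primes: [2, 3, 5, 7, 11]
p_1^1 = 2^1 = 2
p_2^7 = 3^7 = 2187
p_3^5 = 5^5 = 3125
p_4^17 = 7^17 = 232630513987207
p_5^2 = 11^2 = 121
Product = 384751968905578917431250

384751968905578917431250


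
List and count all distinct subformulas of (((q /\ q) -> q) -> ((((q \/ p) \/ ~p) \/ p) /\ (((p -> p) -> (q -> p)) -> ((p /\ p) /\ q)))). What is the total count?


Formula: (((q /\ q) -> q) -> ((((q \/ p) \/ ~p) \/ p) /\ (((p -> p) -> (q -> p)) -> ((p /\ p) /\ q))))
Subformulas found:
  1. q
  2. p
  3. ~p
  4. (q \/ p)
  5. (q /\ q)
  6. (q -> p)
  7. (p -> p)
  8. (p /\ p)
  9. ((q /\ q) -> q)
  10. ((p /\ p) /\ q)
  11. ((q \/ p) \/ ~p)
  12. ((p -> p) -> (q -> p))
  13. (((q \/ p) \/ ~p) \/ p)
  14. (((p -> p) -> (q -> p)) -> ((p /\ p) /\ q))
  15. ((((q \/ p) \/ ~p) \/ p) /\ (((p -> p) -> (q -> p)) -> ((p /\ p) /\ q)))
  16. (((q /\ q) -> q) -> ((((q \/ p) \/ ~p) \/ p) /\ (((p -> p) -> (q -> p)) -> ((p /\ p) /\ q))))
Total distinct subformulas = 16

16


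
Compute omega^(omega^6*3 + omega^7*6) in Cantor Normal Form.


omega^(omega^6*3 + omega^7*6):
In ordinal addition a term is absorbed by a following term of strictly larger exponent: 6 < 7, so omega^6*3 + omega^7*6 = omega^7*6.
omega raised to a CNF ordinal is a single CNF term: Result = omega^(omega^7*6)

omega^(omega^7*6)


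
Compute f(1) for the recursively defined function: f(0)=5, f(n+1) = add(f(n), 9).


f(0) = 5
f(1) = add(f(0), 9) = add(5, 9) = 14


14


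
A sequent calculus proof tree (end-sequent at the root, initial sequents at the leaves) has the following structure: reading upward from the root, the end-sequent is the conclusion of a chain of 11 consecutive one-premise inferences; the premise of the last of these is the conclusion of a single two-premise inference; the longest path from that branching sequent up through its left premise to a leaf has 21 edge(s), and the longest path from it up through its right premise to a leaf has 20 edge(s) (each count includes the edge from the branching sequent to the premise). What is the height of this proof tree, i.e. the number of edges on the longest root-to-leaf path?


Longest path through the left premise: 21 edges (measured from the branching sequent)
Longest path through the right premise: 20 edges
Height of the subtree rooted at the branching sequent: max(21, 20) = 21
The branching sequent sits 11 edges above the root (the chain of one-premise inferences), so height = 21 + 11 = 32

32


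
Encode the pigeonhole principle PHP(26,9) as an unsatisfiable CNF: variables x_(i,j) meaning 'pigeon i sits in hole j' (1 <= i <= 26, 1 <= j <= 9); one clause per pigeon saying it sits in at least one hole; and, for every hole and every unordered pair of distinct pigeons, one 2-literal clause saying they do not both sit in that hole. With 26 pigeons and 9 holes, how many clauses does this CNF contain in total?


PHP(26,9): 26 pigeons, 9 holes, 26*9 = 234 variables.
- pigeon clauses: one per pigeon -> 26 clauses
- hole clauses: 9 holes * C(26,2) = 9 * 325 -> 2925 clauses
Total clauses = 26 + 2925 = 2951

2951


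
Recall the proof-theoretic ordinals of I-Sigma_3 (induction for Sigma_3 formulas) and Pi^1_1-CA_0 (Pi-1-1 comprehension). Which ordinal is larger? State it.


Proof-theoretic ordinal of I-Sigma_3 (induction for Sigma_3 formulas): omega^(omega^(omega^omega))
Proof-theoretic ordinal of Pi^1_1-CA_0 (Pi-1-1 comprehension): psi_0(Omega_omega)
Comparing: omega^(omega^(omega^omega)) < psi_0(Omega_omega).
The larger ordinal is psi_0(Omega_omega) (from Pi^1_1-CA_0 (Pi-1-1 comprehension)).

psi_0(Omega_omega)


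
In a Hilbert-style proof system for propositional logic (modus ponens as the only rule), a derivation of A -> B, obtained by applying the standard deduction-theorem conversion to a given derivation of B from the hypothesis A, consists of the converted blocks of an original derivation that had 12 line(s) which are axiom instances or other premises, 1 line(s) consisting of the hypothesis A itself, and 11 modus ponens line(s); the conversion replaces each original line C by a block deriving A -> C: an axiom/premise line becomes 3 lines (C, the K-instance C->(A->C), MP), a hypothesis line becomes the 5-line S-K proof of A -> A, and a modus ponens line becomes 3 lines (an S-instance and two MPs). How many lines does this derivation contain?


Deduction-theorem conversion, block by block:
- 12 axiom/premise lines -> 3 lines each = 36
- 1 hypothesis lines -> 5 lines each (identity proof A->A) = 5
- 11 MP lines -> 3 lines each (S-instance, MP, MP) = 33
Total = 36 + 5 + 33 = 74 lines.

74


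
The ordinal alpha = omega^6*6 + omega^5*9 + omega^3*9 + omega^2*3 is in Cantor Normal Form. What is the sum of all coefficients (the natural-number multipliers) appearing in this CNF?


CNF: omega^6*6 + omega^5*9 + omega^3*9 + omega^2*3
Coefficients: 6 + 9 + 9 + 3 = 27

27


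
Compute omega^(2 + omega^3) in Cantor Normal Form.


omega^(2 + omega^3):
In ordinal addition a term is absorbed by a following term of strictly larger exponent: 0 < 3, so 2 + omega^3 = omega^3.
omega raised to a CNF ordinal is a single CNF term: Result = omega^(omega^3)

omega^(omega^3)


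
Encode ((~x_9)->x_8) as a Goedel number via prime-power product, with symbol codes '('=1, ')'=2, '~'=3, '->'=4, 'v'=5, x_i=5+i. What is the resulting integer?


Formula: ((~x_9)->x_8)
Symbol codes: [1, 1, 3, 14, 2, 4, 13, 2]
Primes: [2, 3, 5, 7, 11, 13, 17, 19]
p_1^1 = 2^1 = 2
p_2^1 = 3^1 = 3
p_3^3 = 5^3 = 125
p_4^14 = 7^14 = 678223072849
p_5^2 = 11^2 = 121
p_6^4 = 13^4 = 28561
p_7^13 = 17^13 = 9904578032905937
p_8^2 = 19^2 = 361
Product = 6285441417343755882280460747127550524750

6285441417343755882280460747127550524750


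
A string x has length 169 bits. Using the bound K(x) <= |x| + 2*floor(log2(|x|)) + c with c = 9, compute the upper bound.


floor(log2(169)) = 7
2 * 7 = 14
K(x) <= 169 + 14 + 9 = 192

192


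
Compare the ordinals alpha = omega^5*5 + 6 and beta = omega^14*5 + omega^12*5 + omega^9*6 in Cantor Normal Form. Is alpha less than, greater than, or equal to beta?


Compare term by term from highest exponent:
alpha = omega^5*5 + 6
beta = omega^14*5 + omega^12*5 + omega^9*6
Term 1: alpha has omega^5*5, beta has omega^14*5
Term 2: alpha has omega^0*6, beta has omega^12*5
Term 3: alpha has omega^0*0, beta has omega^9*6
Result: alpha < beta

alpha < beta


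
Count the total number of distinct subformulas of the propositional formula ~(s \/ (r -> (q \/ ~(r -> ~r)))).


Formula: ~(s \/ (r -> (q \/ ~(r -> ~r))))
Subformulas found:
  1. q
  2. s
  3. r
  4. ~r
  5. (r -> ~r)
  6. ~(r -> ~r)
  7. (q \/ ~(r -> ~r))
  8. (r -> (q \/ ~(r -> ~r)))
  9. (s \/ (r -> (q \/ ~(r -> ~r))))
  10. ~(s \/ (r -> (q \/ ~(r -> ~r))))
Total distinct subformulas = 10

10


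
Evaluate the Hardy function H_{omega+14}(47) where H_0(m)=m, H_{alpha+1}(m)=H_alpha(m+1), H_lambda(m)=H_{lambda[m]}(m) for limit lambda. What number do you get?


H_{omega+14}(47):
Unwind the 14 successor steps: H_{omega+14}(47) = H_omega(47+14) = H_omega(61).
H_omega(m) = H_m(m) = m + m = 2m.
Result = 2 * 61 = 122

122


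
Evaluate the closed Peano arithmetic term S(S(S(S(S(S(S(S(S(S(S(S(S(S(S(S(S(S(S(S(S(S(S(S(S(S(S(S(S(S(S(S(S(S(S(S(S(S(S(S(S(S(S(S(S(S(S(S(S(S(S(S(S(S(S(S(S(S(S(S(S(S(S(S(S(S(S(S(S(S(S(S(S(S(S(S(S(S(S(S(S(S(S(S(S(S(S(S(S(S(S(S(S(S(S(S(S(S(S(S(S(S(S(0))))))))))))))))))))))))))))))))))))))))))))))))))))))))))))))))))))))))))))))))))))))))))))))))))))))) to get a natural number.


Counting successors applied to 0:
103 applications of S to 0 = 103

103


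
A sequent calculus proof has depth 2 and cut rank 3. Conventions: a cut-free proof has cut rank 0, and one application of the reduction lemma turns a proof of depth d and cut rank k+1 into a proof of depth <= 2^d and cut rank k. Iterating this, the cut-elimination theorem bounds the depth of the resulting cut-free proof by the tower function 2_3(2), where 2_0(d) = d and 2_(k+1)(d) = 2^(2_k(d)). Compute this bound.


Each rank reduction sends depth d to at most 2^d; cut rank r needs r reductions.
2_0(2) = 2
2_1(2) = 2^2 = 4
2_2(2) = 2^4 = 16
2_3(2) = 2^16 = 65536
Cut-free depth bound = 65536

65536


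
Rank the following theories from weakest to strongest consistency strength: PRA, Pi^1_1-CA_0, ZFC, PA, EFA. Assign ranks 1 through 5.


Ordering by consistency strength:
1. EFA
2. PRA
3. PA
4. Pi^1_1-CA_0
5. ZFC


PRA=2, Pi^1_1-CA_0=4, ZFC=5, PA=3, EFA=1


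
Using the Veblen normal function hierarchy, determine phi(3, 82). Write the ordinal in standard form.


phi(3, 82):
phi(3, beta) = eta_beta (the beta-th eta number, fixed point of zeta).
phi(3, 82) = eta_82

eta_82


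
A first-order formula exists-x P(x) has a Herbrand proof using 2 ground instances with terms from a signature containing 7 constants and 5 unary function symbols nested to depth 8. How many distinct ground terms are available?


Herbrand terms by depth:
Depth 0: 7 constants
Depth 1: 35 new terms (running total: 42)
Depth 2: 175 new terms (running total: 217)
Depth 3: 875 new terms (running total: 1092)
Depth 4: 4375 new terms (running total: 5467)
Depth 5: 21875 new terms (running total: 27342)
Depth 6: 109375 new terms (running total: 136717)
Depth 7: 546875 new terms (running total: 683592)
Depth 8: 2734375 new terms (running total: 3417967)
Total distinct ground terms = 3417967

3417967


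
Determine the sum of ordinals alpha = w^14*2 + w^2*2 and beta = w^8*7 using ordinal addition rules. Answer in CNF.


Ordinal addition (w^14*2 + w^2*2) + w^8*7:
alpha's leading term has exponent 14 > beta's exponent 8, so it survives.
alpha's tail term has exponent 2 < beta's exponent 8, so it is absorbed by beta.
In ordinal addition, any term followed by a strictly larger-exponent term is absorbed.
Result = w^14*2 + w^8*7

w^14*2 + w^8*7


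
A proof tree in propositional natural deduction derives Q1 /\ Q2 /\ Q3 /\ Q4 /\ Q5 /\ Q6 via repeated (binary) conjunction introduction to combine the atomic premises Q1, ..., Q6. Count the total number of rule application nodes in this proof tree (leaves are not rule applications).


The target conjunction has 6 conjuncts, i.e. 5 binary /\ connectives.
Each conjunction-intro joins two pieces, so 6 atoms require 6-1 = 5 applications.
Total inference nodes = 5

5


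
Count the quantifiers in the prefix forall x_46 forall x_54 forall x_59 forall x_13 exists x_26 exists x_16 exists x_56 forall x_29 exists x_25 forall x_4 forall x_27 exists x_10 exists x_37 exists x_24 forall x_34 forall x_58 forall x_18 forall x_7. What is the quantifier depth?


Quantifier prefix has 18 quantifier symbols.
Quantifier depth = 18

18


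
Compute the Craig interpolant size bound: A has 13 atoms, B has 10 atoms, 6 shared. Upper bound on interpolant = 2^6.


Shared atoms = 6
Craig interpolant size bound = 2^6
= 64

64


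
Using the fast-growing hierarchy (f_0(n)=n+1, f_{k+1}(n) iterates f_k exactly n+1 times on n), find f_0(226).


f_0(226) = 226 + 1 = 227

227


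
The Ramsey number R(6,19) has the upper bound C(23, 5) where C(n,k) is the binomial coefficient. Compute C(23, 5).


R(6,19) <= C(6+19-2, 6-1) = C(23, 5)
C(23, 5) = 23! / (5! * 18!)
= 33649

33649


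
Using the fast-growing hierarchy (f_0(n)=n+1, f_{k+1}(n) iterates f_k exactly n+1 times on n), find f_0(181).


f_0(181) = 181 + 1 = 182

182


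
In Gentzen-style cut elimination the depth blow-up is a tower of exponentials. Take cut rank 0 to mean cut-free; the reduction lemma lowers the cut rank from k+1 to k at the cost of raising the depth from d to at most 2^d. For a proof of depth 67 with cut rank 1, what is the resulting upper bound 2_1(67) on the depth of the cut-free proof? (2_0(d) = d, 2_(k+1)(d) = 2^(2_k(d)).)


Each rank reduction sends depth d to at most 2^d; cut rank r needs r reductions.
2_0(67) = 67
2_1(67) = 2^67 = 147573952589676412928
Cut-free depth bound = 147573952589676412928

147573952589676412928


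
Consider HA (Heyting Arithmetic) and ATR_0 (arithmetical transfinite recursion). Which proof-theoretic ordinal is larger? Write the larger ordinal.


Proof-theoretic ordinal of HA (Heyting Arithmetic): epsilon_0
Proof-theoretic ordinal of ATR_0 (arithmetical transfinite recursion): Gamma_0
Comparing: epsilon_0 < Gamma_0.
The larger ordinal is Gamma_0 (from ATR_0 (arithmetical transfinite recursion)).

Gamma_0


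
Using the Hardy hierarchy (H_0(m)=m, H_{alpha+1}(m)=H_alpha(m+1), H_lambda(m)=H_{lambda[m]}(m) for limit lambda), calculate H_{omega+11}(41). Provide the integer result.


H_{omega+11}(41):
Unwind the 11 successor steps: H_{omega+11}(41) = H_omega(41+11) = H_omega(52).
H_omega(m) = H_m(m) = m + m = 2m.
Result = 2 * 52 = 104

104


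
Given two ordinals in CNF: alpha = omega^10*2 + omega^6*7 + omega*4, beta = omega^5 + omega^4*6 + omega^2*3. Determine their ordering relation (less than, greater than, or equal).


Compare term by term from highest exponent:
alpha = omega^10*2 + omega^6*7 + omega*4
beta = omega^5 + omega^4*6 + omega^2*3
Term 1: alpha has omega^10*2, beta has omega^5*1
Term 2: alpha has omega^6*7, beta has omega^4*6
Term 3: alpha has omega^1*4, beta has omega^2*3
Result: alpha > beta

alpha > beta


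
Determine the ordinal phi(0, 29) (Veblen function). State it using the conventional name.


phi(0, 29):
phi(0, beta) = omega^beta by definition.
phi(0, 29) = omega^29

omega^29


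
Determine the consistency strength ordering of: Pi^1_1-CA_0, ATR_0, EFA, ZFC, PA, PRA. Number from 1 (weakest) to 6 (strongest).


Ordering by consistency strength:
1. EFA
2. PRA
3. PA
4. ATR_0
5. Pi^1_1-CA_0
6. ZFC


Pi^1_1-CA_0=5, ATR_0=4, EFA=1, ZFC=6, PA=3, PRA=2


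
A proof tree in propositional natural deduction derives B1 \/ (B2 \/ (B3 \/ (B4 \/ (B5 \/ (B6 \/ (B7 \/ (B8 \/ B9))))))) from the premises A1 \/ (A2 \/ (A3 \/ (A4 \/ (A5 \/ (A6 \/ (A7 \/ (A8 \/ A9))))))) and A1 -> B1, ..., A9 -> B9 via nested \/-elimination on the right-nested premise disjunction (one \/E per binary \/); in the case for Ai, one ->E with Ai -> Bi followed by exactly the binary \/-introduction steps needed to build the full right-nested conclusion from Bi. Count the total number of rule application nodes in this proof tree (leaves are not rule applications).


Constructive dilemma with 9 branches, all disjunctions right-nested:
- \/E: the premise has 8 binary \/, each eliminated once: 8 nodes.
- ->E: one per case (Ai with Ai -> Bi gives Bi): 9 nodes.
- \/I: in case i < n, Bi needs 1 step to form Bi \/ (B(i+1) \/ ...) and then i-1 steps to prepend B(i-1), ..., B1, i.e. i steps; in case i = n, B9 needs 8 prepend steps.
  \/I total = (1 + 2 + ... + 8) + 8 = 36 + 8 = 44 nodes.
Total = 8 + 9 + 44 = 61

61


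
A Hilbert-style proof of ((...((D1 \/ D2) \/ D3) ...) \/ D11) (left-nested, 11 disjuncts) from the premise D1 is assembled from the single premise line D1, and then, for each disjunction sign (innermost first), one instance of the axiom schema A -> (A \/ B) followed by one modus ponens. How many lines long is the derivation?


Building the left-nested 11-ary disjunction from D1:
- 1 premise line (D1)
- 11 disjuncts means 10 disjunction signs; each needs 1 axiom instance + 1 MP = 2 lines: 2 * 10 = 20
Total = 1 + 20 = 21 lines.

21


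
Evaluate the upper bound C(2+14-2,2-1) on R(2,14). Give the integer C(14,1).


R(2,14) <= C(2+14-2, 2-1) = C(14, 1)
C(14, 1) = 14! / (1! * 13!)
= 14

14


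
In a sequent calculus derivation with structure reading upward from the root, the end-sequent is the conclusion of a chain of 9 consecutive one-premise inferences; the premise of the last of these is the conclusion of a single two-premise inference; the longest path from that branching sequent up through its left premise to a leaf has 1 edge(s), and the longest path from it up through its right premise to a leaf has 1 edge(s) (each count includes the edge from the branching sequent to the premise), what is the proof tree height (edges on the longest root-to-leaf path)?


Longest path through the left premise: 1 edges (measured from the branching sequent)
Longest path through the right premise: 1 edges
Height of the subtree rooted at the branching sequent: max(1, 1) = 1
The branching sequent sits 9 edges above the root (the chain of one-premise inferences), so height = 1 + 9 = 10

10


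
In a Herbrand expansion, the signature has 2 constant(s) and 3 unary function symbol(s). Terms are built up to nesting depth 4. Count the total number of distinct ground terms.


Herbrand terms by depth:
Depth 0: 2 constants
Depth 1: 6 new terms (running total: 8)
Depth 2: 18 new terms (running total: 26)
Depth 3: 54 new terms (running total: 80)
Depth 4: 162 new terms (running total: 242)
Total distinct ground terms = 242

242


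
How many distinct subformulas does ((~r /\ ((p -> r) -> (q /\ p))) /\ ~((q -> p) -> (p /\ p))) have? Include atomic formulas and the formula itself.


Formula: ((~r /\ ((p -> r) -> (q /\ p))) /\ ~((q -> p) -> (p /\ p)))
Subformulas found:
  1. q
  2. r
  3. p
  4. ~r
  5. (q /\ p)
  6. (p /\ p)
  7. (q -> p)
  8. (p -> r)
  9. ((q -> p) -> (p /\ p))
  10. ((p -> r) -> (q /\ p))
  11. ~((q -> p) -> (p /\ p))
  12. (~r /\ ((p -> r) -> (q /\ p)))
  13. ((~r /\ ((p -> r) -> (q /\ p))) /\ ~((q -> p) -> (p /\ p)))
Total distinct subformulas = 13

13


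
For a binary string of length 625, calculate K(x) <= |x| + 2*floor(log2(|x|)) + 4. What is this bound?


floor(log2(625)) = 9
2 * 9 = 18
K(x) <= 625 + 18 + 4 = 647

647


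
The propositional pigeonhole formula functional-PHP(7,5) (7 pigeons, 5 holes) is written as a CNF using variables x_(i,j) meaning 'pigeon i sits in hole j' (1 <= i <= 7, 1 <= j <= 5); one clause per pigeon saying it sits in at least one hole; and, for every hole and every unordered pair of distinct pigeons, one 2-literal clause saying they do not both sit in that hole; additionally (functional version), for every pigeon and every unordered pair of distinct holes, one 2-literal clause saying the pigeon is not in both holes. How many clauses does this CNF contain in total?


functional-PHP(7,5): 7 pigeons, 5 holes, 7*5 = 35 variables.
- pigeon clauses: one per pigeon -> 7 clauses
- hole clauses: 5 holes * C(7,2) = 5 * 21 -> 105 clauses
- functional clauses: 7 pigeons * C(5,2) = 7 * 10 -> 70 clauses
Total clauses = 7 + 105 + 70 = 182

182


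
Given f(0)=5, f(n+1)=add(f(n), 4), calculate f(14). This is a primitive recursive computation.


f(0) = 5
f(1) = add(f(0), 4) = add(5, 4) = 9
f(2) = add(f(1), 4) = add(9, 4) = 13
f(3) = add(f(2), 4) = add(13, 4) = 17
f(4) = add(f(3), 4) = add(17, 4) = 21
f(5) = add(f(4), 4) = add(21, 4) = 25
f(6) = add(f(5), 4) = add(25, 4) = 29
f(7) = add(f(6), 4) = add(29, 4) = 33
f(8) = add(f(7), 4) = add(33, 4) = 37
f(9) = add(f(8), 4) = add(37, 4) = 41
f(10) = add(f(9), 4) = add(41, 4) = 45
f(11) = add(f(10), 4) = add(45, 4) = 49
f(12) = add(f(11), 4) = add(49, 4) = 53
f(13) = add(f(12), 4) = add(53, 4) = 57
f(14) = add(f(13), 4) = add(57, 4) = 61


61


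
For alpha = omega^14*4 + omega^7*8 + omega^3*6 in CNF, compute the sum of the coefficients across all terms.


CNF: omega^14*4 + omega^7*8 + omega^3*6
Coefficients: 4 + 8 + 6 = 18

18


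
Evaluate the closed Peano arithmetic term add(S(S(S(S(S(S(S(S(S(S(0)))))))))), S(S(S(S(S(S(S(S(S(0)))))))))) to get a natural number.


add(S^10(0), S^9(0)):
S^10(0) = 10
S^9(0) = 9
10 + 9 = 19

19


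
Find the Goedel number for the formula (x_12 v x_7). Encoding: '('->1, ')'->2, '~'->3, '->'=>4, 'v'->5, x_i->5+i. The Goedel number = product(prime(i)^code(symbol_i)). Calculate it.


Formula: (x_12 v x_7)
Symbol codes: [1, 17, 5, 12, 2]
Primes: [2, 3, 5, 7, 11]
p_1^1 = 2^1 = 2
p_2^17 = 3^17 = 129140163
p_3^5 = 5^5 = 3125
p_4^12 = 7^12 = 13841287201
p_5^2 = 11^2 = 121
Product = 1351771226983133783268750

1351771226983133783268750


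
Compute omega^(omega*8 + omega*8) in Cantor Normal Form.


omega^(omega*8 + omega*8):
Both terms of the exponent have the same exponent 1, so they merge: omega*8 + omega*8 = omega*(8+8) = omega*16.
omega raised to a CNF ordinal is a single CNF term: Result = omega^(omega*16)

omega^(omega*16)


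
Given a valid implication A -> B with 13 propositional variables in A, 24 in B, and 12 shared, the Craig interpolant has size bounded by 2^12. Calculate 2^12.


Shared atoms = 12
Craig interpolant size bound = 2^12
= 4096

4096


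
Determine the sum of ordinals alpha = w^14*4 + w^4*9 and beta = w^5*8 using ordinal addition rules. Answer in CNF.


Ordinal addition (w^14*4 + w^4*9) + w^5*8:
alpha's leading term has exponent 14 > beta's exponent 5, so it survives.
alpha's tail term has exponent 4 < beta's exponent 5, so it is absorbed by beta.
In ordinal addition, any term followed by a strictly larger-exponent term is absorbed.
Result = w^14*4 + w^5*8

w^14*4 + w^5*8


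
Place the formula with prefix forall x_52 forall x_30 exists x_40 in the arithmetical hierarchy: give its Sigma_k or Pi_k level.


Leading quantifier is forall, so the class is Pi.
Number of quantifier blocks = alternations + 1 = 1 + 1 = 2.
Classification: Pi_2

Pi_2


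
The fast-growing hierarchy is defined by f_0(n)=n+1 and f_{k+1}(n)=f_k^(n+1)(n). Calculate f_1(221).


f_1(221) = f_0^222(221)
f_0 adds 1 each time, applied 222 times.
f_1(221) = 221 + 222 = 443

443


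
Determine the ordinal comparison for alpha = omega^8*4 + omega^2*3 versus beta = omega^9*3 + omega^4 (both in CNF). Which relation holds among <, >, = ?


Compare term by term from highest exponent:
alpha = omega^8*4 + omega^2*3
beta = omega^9*3 + omega^4
Term 1: alpha has omega^8*4, beta has omega^9*3
Term 2: alpha has omega^2*3, beta has omega^4*1
Result: alpha < beta

alpha < beta


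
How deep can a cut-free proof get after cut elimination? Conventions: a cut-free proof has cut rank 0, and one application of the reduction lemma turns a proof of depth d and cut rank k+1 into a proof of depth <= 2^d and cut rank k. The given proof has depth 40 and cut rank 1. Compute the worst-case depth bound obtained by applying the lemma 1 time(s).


Each rank reduction sends depth d to at most 2^d; cut rank r needs r reductions.
2_0(40) = 40
2_1(40) = 2^40 = 1099511627776
Cut-free depth bound = 1099511627776

1099511627776


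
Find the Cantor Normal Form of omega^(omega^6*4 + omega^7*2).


omega^(omega^6*4 + omega^7*2):
In ordinal addition a term is absorbed by a following term of strictly larger exponent: 6 < 7, so omega^6*4 + omega^7*2 = omega^7*2.
omega raised to a CNF ordinal is a single CNF term: Result = omega^(omega^7*2)

omega^(omega^7*2)


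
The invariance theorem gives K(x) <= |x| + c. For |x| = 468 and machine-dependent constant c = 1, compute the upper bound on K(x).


K(x) <= |x| + c = 468 + 1 = 469

469


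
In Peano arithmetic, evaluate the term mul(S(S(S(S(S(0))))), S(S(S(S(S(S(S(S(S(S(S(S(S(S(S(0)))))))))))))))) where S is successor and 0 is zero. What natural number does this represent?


mul(S^5(0), S^15(0)):
S^5(0) = 5
S^15(0) = 15
5 * 15 = 75

75


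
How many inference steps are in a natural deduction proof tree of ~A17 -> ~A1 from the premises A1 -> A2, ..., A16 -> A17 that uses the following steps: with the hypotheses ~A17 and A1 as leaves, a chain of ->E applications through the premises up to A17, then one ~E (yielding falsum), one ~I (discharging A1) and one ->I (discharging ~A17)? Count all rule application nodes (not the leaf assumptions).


From hypothesis A1, 16 ->E steps along the 16 premises yield A17.
~E with hypothesis ~A17 gives falsum (1 node); ~I discharging A1 gives ~A1 (1 node); ->I discharging ~A17 gives the goal (1 node).
Total = 16 + 3 = 19 inference nodes.

19
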